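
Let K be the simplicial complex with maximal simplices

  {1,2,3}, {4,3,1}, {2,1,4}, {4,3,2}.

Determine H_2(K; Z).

H_2 ≅ Z.

We work with the vertex ordering 1 < 2 < 3 < 4. The simplices of K, each written with vertices in increasing order, are:

  0-simplices (4): [1], [2], [3], [4]
  1-simplices (6): [1,2], [1,3], [1,4], [2,3], [2,4], [3,4]
  2-simplices (4): [1,2,3], [1,2,4], [1,3,4], [2,3,4]

Hence C_0 ≅ Z^4, C_1 ≅ Z^6, C_2 ≅ Z^4.

The boundary map ∂_1: C_1 → C_0 sends each edge [p,q] (with p < q) to q − p.
The resulting 4×6 matrix has rank 3, and its Smith normal form has invariant factors (1,1,1).

Boundary ∂_2: C_2 → C_1 acts by ∂[p,q,r] = [q,r] − [p,r] + [p,q]. For instance
  ∂[1,3,4] = [3,4] − [1,4] + [1,3],
  ∂[1,2,4] = [2,4] − [1,4] + [1,2].
This gives a 6×4 integer matrix of rank 3; reducing to Smith normal form yields diagonal entries (1,1,1).

Now H_k = ker ∂_k / im ∂_{k+1}, so:

  H_2: rank ker ∂_2 − rank ∂_3 = (4 − 3) − 0 = 1, and there is no ∂_3, so H_2 = Z.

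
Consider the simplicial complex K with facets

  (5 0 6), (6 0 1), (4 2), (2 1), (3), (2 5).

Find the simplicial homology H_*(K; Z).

H_0 = Z^2,  H_1 = Z,  H_2 = 0.

K has 7 vertices, 8 edges, 2 triangles.
rank ∂_0 = 0, rank ∂_1 = 5 ⇒ b_0 = 7 − 0 − 5 = 2; all invariant factors of ∂_1 are 1 so no torsion. So H_0 ≅ Z^2.
rank ∂_1 = 5, rank ∂_2 = 2 ⇒ b_1 = 8 − 5 − 2 = 1; all invariant factors of ∂_2 are 1 so no torsion. So H_1 ≅ Z.
rank ∂_2 = 2, rank ∂_3 = 0 ⇒ b_2 = 2 − 2 − 0 = 0. So H_2 ≅ 0.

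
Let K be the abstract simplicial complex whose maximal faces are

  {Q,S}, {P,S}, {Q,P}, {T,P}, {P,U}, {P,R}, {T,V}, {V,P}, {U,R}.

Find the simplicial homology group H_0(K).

Fix the vertex order P < Q < R < S < T < U < V and write every simplex with vertices in increasing order. Then dim K = 1 and the simplices of K are:

  0-simplices (7): P, Q, R, S, T, U, V
  1-simplices (9): PQ, PR, PS, PT, PU, PV, QS, RU, TV

giving chain groups C_0 ≅ Z^7, C_1 ≅ Z^9.

Boundary ∂_1: C_1 → C_0 sends each edge [p,q] (with p < q) to q − p. For instance
  ∂TV = V − T.
This gives a 7×9 integer matrix of rank 6; reducing to Smith normal form yields diagonal entries (1,1,1,1,1,1).

Reading off H_k = ker ∂_k / im ∂_{k+1}:

  H_0: rank C_0 − rank ∂_1 = 7 − 6 = 1, and the invariant factors of ∂_1 are all 1, so H_0 ≅ Z.

(K is a triangulation of a wedge of 3 circles.)

H_0 = Z.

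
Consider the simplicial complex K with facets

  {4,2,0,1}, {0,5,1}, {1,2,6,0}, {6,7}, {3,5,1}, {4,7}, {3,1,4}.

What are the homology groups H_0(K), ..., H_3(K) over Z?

H_0 ≅ Z,  H_1 ≅ Z,  H_2 = 0,  H_3 = 0.

Order the vertices as 0 < 1 < 2 < 3 < 4 < 5 < 6 < 7. Listing each simplex with vertices in this order, K has dimension 3 with simplices:

  0-simplices (8): [0], [1], [2], [3], [4], [5], [6], [7]
  1-simplices (16): [0,1], [0,2], [0,4], [0,5], [0,6], [1,2], [1,3], [1,4], [1,5], [1,6], [2,4], [2,6], [3,4], [3,5], [4,7], [6,7]
  2-simplices (10): [0,1,2], [0,1,4], [0,1,5], [0,1,6], [0,2,4], [0,2,6], [1,2,4], [1,2,6], [1,3,4], [1,3,5]
  3-simplices (2): [0,1,2,4], [0,1,2,6]

giving chain groups C_0 ≅ Z^8, C_1 ≅ Z^16, C_2 ≅ Z^10, C_3 ≅ Z^2.

Boundary ∂_1: C_1 → C_0 maps an edge to its endpoints' difference, ∂[p,q] = q − p. For instance
  ∂[2,6] = [6] − [2].
The 8×16 boundary matrix has rank 7 and Smith normal form diag(1,1,1,1,1,1,1).

Boundary ∂_2: C_2 → C_1 sends each 2-simplex [p,q,r] to [q,r] − [p,r] + [p,q]. For instance
  ∂[0,2,6] = [2,6] − [0,6] + [0,2],
  ∂[0,1,4] = [1,4] − [0,4] + [0,1].
The resulting 16×10 matrix has rank 8, and its Smith normal form has invariant factors (1,1,1,1,1,1,1,1).

∂_3: C_3 → C_2 sends each 3-simplex σ to the alternating sum Σ_i (−1)^i (σ with its i-th vertex removed). For instance
  ∂[0,1,2,4] = [1,2,4] − [0,2,4] + [0,1,4] − [0,1,2],
  ∂[0,1,2,6] = [1,2,6] − [0,2,6] + [0,1,6] − [0,1,2].
The resulting 10×2 matrix has rank 2, and its Smith normal form has invariant factors (1,1).

From H_k ≅ ker(∂_k) / im(∂_{k+1}) we obtain:

  H_0: rank C_0 − rank ∂_1 = 8 − 7 = 1, and the invariant factors of ∂_1 are all 1, so H_0 = Z.
  H_1: rank ker ∂_1 − rank ∂_2 = (16 − 7) − 8 = 1, and the invariant factors of ∂_2 are all 1, so H_1 = Z.
  H_2: rank ker ∂_2 − rank ∂_3 = (10 − 8) − 2 = 0, and the invariant factors of ∂_3 are all 1, so H_2 = 0.
  H_3: rank ker ∂_3 − rank ∂_4 = (2 − 2) − 0 = 0, and there is no ∂_4, so H_3 = 0.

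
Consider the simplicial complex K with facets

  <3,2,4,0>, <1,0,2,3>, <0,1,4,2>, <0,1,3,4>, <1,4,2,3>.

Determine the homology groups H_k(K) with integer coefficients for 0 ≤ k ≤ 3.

Fix the vertex order 0 < 1 < 2 < 3 < 4 and write every simplex with vertices in increasing order. Then dim K = 3 and the simplices of K are:

  0-simplices (5): [0], [1], [2], [3], [4]
  1-simplices (10): [0,1], [0,2], [0,3], [0,4], [1,2], [1,3], [1,4], [2,3], [2,4], [3,4]
  2-simplices (10): [0,1,2], [0,1,3], [0,1,4], [0,2,3], [0,2,4], [0,3,4], [1,2,3], [1,2,4], [1,3,4], [2,3,4]
  3-simplices (5): [0,1,2,3], [0,1,2,4], [0,1,3,4], [0,2,3,4], [1,2,3,4]

Hence C_0 ≅ Z^5, C_1 ≅ Z^10, C_2 ≅ Z^10, C_3 ≅ Z^5.

The boundary map ∂_1: C_1 → C_0 maps an edge to its endpoints' difference, ∂[p,q] = q − p.
As a 5×10 matrix over Z this has rank 4, with invariant factors (1,1,1,1).

∂_2: C_2 → C_1 acts by ∂[p,q,r] = [q,r] − [p,r] + [p,q]. For instance
  ∂[0,2,4] = [2,4] − [0,4] + [0,2],
  ∂[1,3,4] = [3,4] − [1,4] + [1,3].
This gives a 10×10 integer matrix of rank 6; reducing to Smith normal form yields diagonal entries (1,1,1,1,1,1).

∂_3: C_3 → C_2 sends each 3-simplex σ to the alternating sum Σ_i (−1)^i (σ with its i-th vertex removed). For instance
  ∂[0,1,3,4] = [1,3,4] − [0,3,4] + [0,1,4] − [0,1,3],
  ∂[0,1,2,3] = [1,2,3] − [0,2,3] + [0,1,3] − [0,1,2].
As a 10×5 matrix over Z this has rank 4, with invariant factors (1,1,1,1).

Now H_k = ker ∂_k / im ∂_{k+1}, so:

  H_0: rank C_0 − rank ∂_1 = 5 − 4 = 1, and the invariant factors of ∂_1 are all 1, so H_0 = Z.
  H_1: rank ker ∂_1 − rank ∂_2 = (10 − 4) − 6 = 0, and the invariant factors of ∂_2 are all 1, so H_1 = 0.
  H_2: rank ker ∂_2 − rank ∂_3 = (10 − 6) − 4 = 0, and the invariant factors of ∂_3 are all 1, so H_2 = 0.
  H_3: rank ker ∂_3 − rank ∂_4 = (5 − 4) − 0 = 1, and there is no ∂_4, so H_3 = Z.

H_0 = Z,  H_1 = 0,  H_2 = 0,  H_3 = Z.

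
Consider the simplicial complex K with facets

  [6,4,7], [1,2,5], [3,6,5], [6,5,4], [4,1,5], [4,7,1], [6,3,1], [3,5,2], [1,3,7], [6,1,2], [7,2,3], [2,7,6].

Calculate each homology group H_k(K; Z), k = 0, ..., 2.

H_0 ≅ Z,  H_1 ≅ Z/2,  H_2 = 0.

Take the total order 1 < 2 < 3 < 4 < 5 < 6 < 7 on the vertex set. Then K (dimension 2) consists of the simplices:

  0-simplices (7): [1], [2], [3], [4], [5], [6], [7]
  1-simplices (18): [1,2], [1,3], [1,4], [1,5], [1,6], [1,7], [2,3], [2,5], [2,6], [2,7], [3,5], [3,6], [3,7], [4,5], [4,6], [4,7], [5,6], [6,7]
  2-simplices (12): [1,2,5], [1,2,6], [1,3,6], [1,3,7], [1,4,5], [1,4,7], [2,3,5], [2,3,7], [2,6,7], [3,5,6], [4,5,6], [4,6,7]

so the chain groups are C_0 ≅ Z^7, C_1 ≅ Z^18, C_2 ≅ Z^12.

∂_1: C_1 → C_0 sends each edge [p,q] (with p < q) to q − p. For instance
  ∂[6,7] = [7] − [6].
This gives a 7×18 integer matrix of rank 6; reducing to Smith normal form yields diagonal entries (1,1,1,1,1,1).

The boundary map ∂_2: C_2 → C_1 maps a triangle to the signed sum of its edges. For instance
  ∂[3,5,6] = [5,6] − [3,6] + [3,5],
  ∂[4,6,7] = [6,7] − [4,7] + [4,6].
The resulting 18×12 matrix has rank 12, and its Smith normal form has invariant factors (1,1,1,1,1,1,1,1,1,1,1,2).

Reading off H_k = ker ∂_k / im ∂_{k+1}:

  H_0: rank C_0 − rank ∂_1 = 7 − 6 = 1, and the invariant factors of ∂_1 are all 1, so H_0 = Z.
  H_1: rank ker ∂_1 − rank ∂_2 = (18 − 6) − 12 = 0, and ∂_2 has invariant factor 2 > 1, so H_1 = Z/2.
  H_2: rank ker ∂_2 − rank ∂_3 = (12 − 12) − 0 = 0, and there is no ∂_3, so H_2 = 0.

As a check, the Euler characteristic is 7 − 18 + 12 = 1, which agrees with 1 − 0 + 0 = 1.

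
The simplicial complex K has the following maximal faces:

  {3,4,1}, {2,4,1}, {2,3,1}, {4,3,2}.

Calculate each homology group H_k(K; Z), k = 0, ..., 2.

Fix the vertex order 1 < 2 < 3 < 4 and write every simplex with vertices in increasing order. Then dim K = 2 and the simplices of K are:

  0-simplices (4): [1], [2], [3], [4]
  1-simplices (6): [1,2], [1,3], [1,4], [2,3], [2,4], [3,4]
  2-simplices (4): [1,2,3], [1,2,4], [1,3,4], [2,3,4]

giving chain groups C_0 ≅ Z^4, C_1 ≅ Z^6, C_2 ≅ Z^4.

The boundary map ∂_1: C_1 → C_0 maps an edge to its endpoints' difference, ∂[p,q] = q − p.
The resulting 4×6 matrix has rank 3, and its Smith normal form has invariant factors (1,1,1).

∂_2: C_2 → C_1 sends each 2-simplex [p,q,r] to [q,r] − [p,r] + [p,q]. For instance
  ∂[1,3,4] = [3,4] − [1,4] + [1,3],
  ∂[2,3,4] = [3,4] − [2,4] + [2,3].
The 6×4 boundary matrix has rank 3 and Smith normal form diag(1,1,1).

Computing H_k = (kernel of ∂_k) / (image of ∂_{k+1}):

  H_0: rank C_0 − rank ∂_1 = 4 − 3 = 1, and the invariant factors of ∂_1 are all 1, so H_0 ≅ Z.
  H_1: rank ker ∂_1 − rank ∂_2 = (6 − 3) − 3 = 0, and the invariant factors of ∂_2 are all 1, so H_1 ≅ 0.
  H_2: rank ker ∂_2 − rank ∂_3 = (4 − 3) − 0 = 1, and there is no ∂_3, so H_2 ≅ Z.

(K is a triangulation of the 2-sphere S^2.)

H_0 = Z,  H_1 = 0,  H_2 = Z.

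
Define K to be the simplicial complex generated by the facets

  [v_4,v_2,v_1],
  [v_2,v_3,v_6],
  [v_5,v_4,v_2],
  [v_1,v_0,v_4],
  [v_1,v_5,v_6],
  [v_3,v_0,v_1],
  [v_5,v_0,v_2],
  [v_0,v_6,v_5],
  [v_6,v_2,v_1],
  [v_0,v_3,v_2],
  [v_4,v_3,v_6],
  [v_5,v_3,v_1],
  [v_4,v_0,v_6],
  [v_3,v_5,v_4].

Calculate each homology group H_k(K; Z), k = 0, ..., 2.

Fix the vertex order v_0 < v_1 < v_2 < v_3 < v_4 < v_5 < v_6 and write every simplex with vertices in increasing order. Then dim K = 2 and the simplices of K are:

  0-simplices (7): [v_0], [v_1], [v_2], [v_3], [v_4], [v_5], [v_6]
  1-simplices (21): (21 of them)
  2-simplices (14): (14 of them)

Hence C_0 ≅ Z^7, C_1 ≅ Z^21, C_2 ≅ Z^14.

∂_1: C_1 → C_0 is given by ∂[p,q] = [q] − [p].
This gives a 7×21 integer matrix of rank 6; reducing to Smith normal form yields diagonal entries (1,1,1,1,1,1).

∂_2: C_2 → C_1 sends each 2-simplex [p,q,r] to [q,r] − [p,r] + [p,q]. For instance
  ∂[v_0,v_1,v_4] = [v_1,v_4] − [v_0,v_4] + [v_0,v_1],
  ∂[v_0,v_2,v_3] = [v_2,v_3] − [v_0,v_3] + [v_0,v_2].
The resulting 21×14 matrix has rank 13, and its Smith normal form has invariant factors (1,1,1,1,1,1,1,1,1,1,1,1,1).

Computing H_k = (kernel of ∂_k) / (image of ∂_{k+1}):

  H_0: rank C_0 − rank ∂_1 = 7 − 6 = 1, and the invariant factors of ∂_1 are all 1, so H_0 = Z.
  H_1: rank ker ∂_1 − rank ∂_2 = (21 − 6) − 13 = 2, and the invariant factors of ∂_2 are all 1, so H_1 = Z^2.
  H_2: rank ker ∂_2 − rank ∂_3 = (14 − 13) − 0 = 1, and there is no ∂_3, so H_2 = Z.

(K is a triangulation of the torus T^2.)

H_0 ≅ Z,  H_1 ≅ Z^2,  H_2 ≅ Z.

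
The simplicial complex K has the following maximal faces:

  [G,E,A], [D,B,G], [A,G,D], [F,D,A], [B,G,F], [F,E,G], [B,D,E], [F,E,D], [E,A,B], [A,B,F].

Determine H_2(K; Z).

H_2 ≅ 0.

K has 6 vertices, 15 edges, 10 triangles.
rank ∂_2 = 10, rank ∂_3 = 0 ⇒ b_2 = 10 − 10 − 0 = 0. So H_2 ≅ 0.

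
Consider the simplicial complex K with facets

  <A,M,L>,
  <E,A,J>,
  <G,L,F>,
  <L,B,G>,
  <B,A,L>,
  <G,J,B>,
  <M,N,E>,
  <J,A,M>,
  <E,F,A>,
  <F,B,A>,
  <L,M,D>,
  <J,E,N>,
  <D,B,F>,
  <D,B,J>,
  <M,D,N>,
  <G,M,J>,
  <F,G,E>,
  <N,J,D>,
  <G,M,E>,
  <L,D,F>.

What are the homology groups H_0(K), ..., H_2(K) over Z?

Fix the vertex order A < B < D < E < F < G < J < L < M < N and write every simplex with vertices in increasing order. Then dim K = 2 and the simplices of K are:

  0-simplices (10): A, B, D, E, F, G, J, L, M, N
  1-simplices (30): AB, AE, AF, AJ, AL, AM, BD, BF, BG, BJ, BL, DF, DJ, DL, DM, DN, EF, EG, EJ, EM, EN, FG, FL, GJ, GL, GM, JM, JN, LM, MN
  2-simplices (20): ABF, ABL, AEF, AEJ, AJM, ALM, BDF, BDJ, BGJ, BGL, DFL, DJN, DLM, DMN, EFG, EGM, EJN, EMN, FGL, GJM

so the chain groups are C_0 ≅ Z^10, C_1 ≅ Z^30, C_2 ≅ Z^20.

∂_1: C_1 → C_0 is given by ∂[p,q] = [q] − [p].
As a 10×30 matrix over Z this has rank 9, with invariant factors (1,1,1,1,1,1,1,1,1).

The boundary map ∂_2: C_2 → C_1 sends each 2-simplex [p,q,r] to [q,r] − [p,r] + [p,q]. For instance
  ∂GJM = JM − GM + GJ,
  ∂EJN = JN − EN + EJ.
As a 30×20 matrix over Z this has rank 20, with invariant factors (1,1,1,1,1,1,1,1,1,1,1,1,1,1,1,1,1,1,1,2).

Now H_k = ker ∂_k / im ∂_{k+1}, so:

  H_0: rank C_0 − rank ∂_1 = 10 − 9 = 1, and the invariant factors of ∂_1 are all 1, so H_0 = Z.
  H_1: rank ker ∂_1 − rank ∂_2 = (30 − 9) − 20 = 1, and ∂_2 has invariant factor 2 > 1, so H_1 = Z ⊕ Z/2Z.
  H_2: rank ker ∂_2 − rank ∂_3 = (20 − 20) − 0 = 0, and there is no ∂_3, so H_2 = 0.

As a check, the Euler characteristic is 10 − 30 + 20 = 0, which agrees with 1 − 1 + 0 = 0.

H_0 = Z,  H_1 = Z ⊕ Z/2Z,  H_2 = 0.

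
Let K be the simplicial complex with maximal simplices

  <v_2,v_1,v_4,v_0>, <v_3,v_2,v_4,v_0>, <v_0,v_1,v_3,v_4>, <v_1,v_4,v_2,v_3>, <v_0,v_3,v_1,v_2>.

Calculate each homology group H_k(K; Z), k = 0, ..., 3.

H_0 ≅ Z,  H_1 = 0,  H_2 = 0,  H_3 ≅ Z.

Order the vertices as v_0 < v_1 < v_2 < v_3 < v_4. Listing each simplex with vertices in this order, K has dimension 3 with simplices:

  0-simplices (5): [v_0], [v_1], [v_2], [v_3], [v_4]
  1-simplices (10): [v_0,v_1], [v_0,v_2], [v_0,v_3], [v_0,v_4], [v_1,v_2], [v_1,v_3], [v_1,v_4], [v_2,v_3], [v_2,v_4], [v_3,v_4]
  2-simplices (10): [v_0,v_1,v_2], [v_0,v_1,v_3], [v_0,v_1,v_4], [v_0,v_2,v_3], [v_0,v_2,v_4], [v_0,v_3,v_4], [v_1,v_2,v_3], [v_1,v_2,v_4], [v_1,v_3,v_4], [v_2,v_3,v_4]
  3-simplices (5): [v_0,v_1,v_2,v_3], [v_0,v_1,v_2,v_4], [v_0,v_1,v_3,v_4], [v_0,v_2,v_3,v_4], [v_1,v_2,v_3,v_4]

giving chain groups C_0 ≅ Z^5, C_1 ≅ Z^10, C_2 ≅ Z^10, C_3 ≅ Z^5.

∂_1: C_1 → C_0 maps an edge to its endpoints' difference, ∂[p,q] = q − p. For instance
  ∂[v_0,v_3] = [v_3] − [v_0].
The resulting 5×10 matrix has rank 4, and its Smith normal form has invariant factors (1,1,1,1).

Boundary ∂_2: C_2 → C_1 maps a triangle to the signed sum of its edges. For instance
  ∂[v_0,v_3,v_4] = [v_3,v_4] − [v_0,v_4] + [v_0,v_3],
  ∂[v_1,v_2,v_3] = [v_2,v_3] − [v_1,v_3] + [v_1,v_2].
The resulting 10×10 matrix has rank 6, and its Smith normal form has invariant factors (1,1,1,1,1,1).

∂_3: C_3 → C_2 sends each 3-simplex σ to the alternating sum Σ_i (−1)^i (σ with its i-th vertex removed). For instance
  ∂[v_0,v_1,v_3,v_4] = [v_1,v_3,v_4] − [v_0,v_3,v_4] + [v_0,v_1,v_4] − [v_0,v_1,v_3],
  ∂[v_0,v_1,v_2,v_3] = [v_1,v_2,v_3] − [v_0,v_2,v_3] + [v_0,v_1,v_3] − [v_0,v_1,v_2].
The resulting 10×5 matrix has rank 4, and its Smith normal form has invariant factors (1,1,1,1).

Now H_k = ker ∂_k / im ∂_{k+1}, so:

  H_0: rank C_0 − rank ∂_1 = 5 − 4 = 1, and the invariant factors of ∂_1 are all 1, so H_0 = Z.
  H_1: rank ker ∂_1 − rank ∂_2 = (10 − 4) − 6 = 0, and the invariant factors of ∂_2 are all 1, so H_1 = 0.
  H_2: rank ker ∂_2 − rank ∂_3 = (10 − 6) − 4 = 0, and the invariant factors of ∂_3 are all 1, so H_2 = 0.
  H_3: rank ker ∂_3 − rank ∂_4 = (5 − 4) − 0 = 1, and there is no ∂_4, so H_3 = Z.

(K is a triangulation of the 3-sphere S^3.)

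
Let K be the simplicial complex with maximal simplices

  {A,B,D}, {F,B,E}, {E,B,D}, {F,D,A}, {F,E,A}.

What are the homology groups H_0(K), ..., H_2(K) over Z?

H_0 ≅ Z,  H_1 ≅ Z,  H_2 = 0.

Take the total order A < B < D < E < F on the vertex set. Then K (dimension 2) consists of the simplices:

  0-simplices (5): A, B, D, E, F
  1-simplices (10): AB, AD, AE, AF, BD, BE, BF, DE, DF, EF
  2-simplices (5): ABD, ADF, AEF, BDE, BEF

so the chain groups are C_0 ≅ Z^5, C_1 ≅ Z^10, C_2 ≅ Z^5.

∂_1: C_1 → C_0 is given by ∂[p,q] = [q] − [p].
The 5×10 boundary matrix has rank 4 and Smith normal form diag(1,1,1,1).

Boundary ∂_2: C_2 → C_1 sends each 2-simplex [p,q,r] to [q,r] − [p,r] + [p,q]. For instance
  ∂ABD = BD − AD + AB,
  ∂ADF = DF − AF + AD.
The 10×5 boundary matrix has rank 5 and Smith normal form diag(1,1,1,1,1).

Reading off H_k = ker ∂_k / im ∂_{k+1}:

  H_0: rank C_0 − rank ∂_1 = 5 − 4 = 1, and the invariant factors of ∂_1 are all 1, so H_0 ≅ Z.
  H_1: rank ker ∂_1 − rank ∂_2 = (10 − 4) − 5 = 1, and the invariant factors of ∂_2 are all 1, so H_1 ≅ Z.
  H_2: rank ker ∂_2 − rank ∂_3 = (5 − 5) − 0 = 0, and there is no ∂_3, so H_2 ≅ 0.

As a check, the Euler characteristic is 5 − 10 + 5 = 0, which agrees with 1 − 1 + 0 = 0.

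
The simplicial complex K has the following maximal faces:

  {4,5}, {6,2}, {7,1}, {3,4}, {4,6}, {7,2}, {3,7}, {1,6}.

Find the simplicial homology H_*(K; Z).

Order the vertices as 1 < 2 < 3 < 4 < 5 < 6 < 7. Listing each simplex with vertices in this order, K has dimension 1 with simplices:

  0-simplices (7): [1], [2], [3], [4], [5], [6], [7]
  1-simplices (8): [1,6], [1,7], [2,6], [2,7], [3,4], [3,7], [4,5], [4,6]

so the chain groups are C_0 ≅ Z^7, C_1 ≅ Z^8.

∂_1: C_1 → C_0 sends each edge [p,q] (with p < q) to q − p. For instance
  ∂[2,6] = [6] − [2].
As a 7×8 matrix over Z this has rank 6, with invariant factors (1,1,1,1,1,1).

Now H_k = ker ∂_k / im ∂_{k+1}, so:

  H_0: rank C_0 − rank ∂_1 = 7 − 6 = 1, and the invariant factors of ∂_1 are all 1, so H_0 ≅ Z.
  H_1: rank ker ∂_1 − rank ∂_2 = (8 − 6) − 0 = 2, and there is no ∂_2, so H_1 ≅ Z^2.

As a check, the Euler characteristic is 7 − 8 = -1, which agrees with 1 − 2 = -1.

H_0 = Z,  H_1 = Z^2.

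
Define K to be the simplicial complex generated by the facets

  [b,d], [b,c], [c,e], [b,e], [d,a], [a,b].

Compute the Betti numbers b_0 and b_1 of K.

b_0 = 1, b_1 = 2.

Take the total order a < b < c < d < e on the vertex set. Then K (dimension 1) consists of the simplices:

  0-simplices (5): a, b, c, d, e
  1-simplices (6): ab, ad, bc, bd, be, ce

Hence C_0 ≅ Z^5, C_1 ≅ Z^6.

Boundary ∂_1: C_1 → C_0 is given by ∂[p,q] = [q] − [p].
The resulting 5×6 matrix has rank 4, and its Smith normal form has invariant factors (1,1,1,1).

From H_k ≅ ker(∂_k) / im(∂_{k+1}) we obtain:

  H_0: rank C_0 − rank ∂_1 = 5 − 4 = 1, and the invariant factors of ∂_1 are all 1, so H_0 ≅ Z.
  H_1: rank ker ∂_1 − rank ∂_2 = (6 − 4) − 0 = 2, and there is no ∂_2, so H_1 ≅ Z^2.

Hence the Betti numbers are b_0 = 1, b_1 = 2.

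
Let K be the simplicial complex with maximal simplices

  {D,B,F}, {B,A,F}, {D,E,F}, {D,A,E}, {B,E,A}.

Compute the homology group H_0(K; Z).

Fix the vertex order A < B < D < E < F and write every simplex with vertices in increasing order. Then dim K = 2 and the simplices of K are:

  0-simplices (5): A, B, D, E, F
  1-simplices (10): AB, AD, AE, AF, BD, BE, BF, DE, DF, EF
  2-simplices (5): ABE, ABF, ADE, BDF, DEF

so the chain groups are C_0 ≅ Z^5, C_1 ≅ Z^10, C_2 ≅ Z^5.

∂_1: C_1 → C_0 maps an edge to its endpoints' difference, ∂[p,q] = q − p.
The 5×10 boundary matrix has rank 4 and Smith normal form diag(1,1,1,1).

The boundary map ∂_2: C_2 → C_1 acts by ∂[p,q,r] = [q,r] − [p,r] + [p,q]. For instance
  ∂ABE = BE − AE + AB,
  ∂DEF = EF − DF + DE.
The resulting 10×5 matrix has rank 5, and its Smith normal form has invariant factors (1,1,1,1,1).

Reading off H_k = ker ∂_k / im ∂_{k+1}:

  H_0: rank C_0 − rank ∂_1 = 5 − 4 = 1, and the invariant factors of ∂_1 are all 1, so H_0 = Z.

(K is a triangulation of the Möbius band.)

H_0 ≅ Z.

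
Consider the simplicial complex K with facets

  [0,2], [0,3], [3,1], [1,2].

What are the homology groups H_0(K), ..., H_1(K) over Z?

H_0 ≅ Z,  H_1 ≅ Z.

K has 4 vertices, 4 edges.
rank ∂_0 = 0, rank ∂_1 = 3 ⇒ b_0 = 4 − 0 − 3 = 1; all invariant factors of ∂_1 are 1 so no torsion. So H_0 ≅ Z.
rank ∂_1 = 3, rank ∂_2 = 0 ⇒ b_1 = 4 − 3 − 0 = 1. So H_1 ≅ Z.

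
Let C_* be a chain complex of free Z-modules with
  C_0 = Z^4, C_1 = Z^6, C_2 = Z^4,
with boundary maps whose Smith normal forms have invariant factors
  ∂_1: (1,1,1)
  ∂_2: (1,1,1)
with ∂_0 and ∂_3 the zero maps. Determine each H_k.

H_0 ≅ Z,  H_1 = 0,  H_2 ≅ Z.

H_0: b_0 = 4 − 0 − 3 = 1; torsion from ∂_1 factors > 1: none. So H_0 ≅ Z.
H_1: b_1 = 6 − 3 − 3 = 0; torsion from ∂_2 factors > 1: none. So H_1 ≅ 0.
H_2: b_2 = 4 − 3 − 0 = 1; torsion from ∂_3 factors > 1: none. So H_2 ≅ Z.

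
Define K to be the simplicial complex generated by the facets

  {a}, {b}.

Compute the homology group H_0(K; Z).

H_0 ≅ Z^2.

We work with the vertex ordering a < b. The simplices of K, each written with vertices in increasing order, are:

  0-simplices (2): a, b

Hence C_0 ≅ Z^2.

Computing H_k = (kernel of ∂_k) / (image of ∂_{k+1}):

  H_0: rank C_0 − rank ∂_1 = 2 − 0 = 2, and there is no ∂_1, so H_0 = Z^2.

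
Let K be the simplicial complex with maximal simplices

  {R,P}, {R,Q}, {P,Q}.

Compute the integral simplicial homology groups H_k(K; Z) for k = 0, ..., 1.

Fix the vertex order P < Q < R and write every simplex with vertices in increasing order. Then dim K = 1 and the simplices of K are:

  0-simplices (3): P, Q, R
  1-simplices (3): PQ, PR, QR

so the chain groups are C_0 ≅ Z^3, C_1 ≅ Z^3.

∂_1: C_1 → C_0 sends each edge [p,q] (with p < q) to q − p. For instance
  ∂PR = R − P.
This gives a 3×3 integer matrix of rank 2; reducing to Smith normal form yields diagonal entries (1,1).

Now H_k = ker ∂_k / im ∂_{k+1}, so:

  H_0: rank C_0 − rank ∂_1 = 3 − 2 = 1, and the invariant factors of ∂_1 are all 1, so H_0 = Z.
  H_1: rank ker ∂_1 − rank ∂_2 = (3 − 2) − 0 = 1, and there is no ∂_2, so H_1 = Z.

As a check, the Euler characteristic is 3 − 3 = 0, which agrees with 1 − 1 = 0.
(K is a triangulation of the circle S^1.)

H_0 ≅ Z,  H_1 ≅ Z.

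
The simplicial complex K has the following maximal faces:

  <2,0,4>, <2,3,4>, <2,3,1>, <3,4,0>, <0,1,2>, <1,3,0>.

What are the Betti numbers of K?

b_0 = 1, b_1 = 0, b_2 = 1.

K has 5 vertices, 9 edges, 6 triangles.
rank ∂_0 = 0, rank ∂_1 = 4 ⇒ b_0 = 5 − 0 − 4 = 1; all invariant factors of ∂_1 are 1 so no torsion. So H_0 ≅ Z.
rank ∂_1 = 4, rank ∂_2 = 5 ⇒ b_1 = 9 − 4 − 5 = 0; all invariant factors of ∂_2 are 1 so no torsion. So H_1 ≅ 0.
rank ∂_2 = 5, rank ∂_3 = 0 ⇒ b_2 = 6 − 5 − 0 = 1. So H_2 ≅ Z.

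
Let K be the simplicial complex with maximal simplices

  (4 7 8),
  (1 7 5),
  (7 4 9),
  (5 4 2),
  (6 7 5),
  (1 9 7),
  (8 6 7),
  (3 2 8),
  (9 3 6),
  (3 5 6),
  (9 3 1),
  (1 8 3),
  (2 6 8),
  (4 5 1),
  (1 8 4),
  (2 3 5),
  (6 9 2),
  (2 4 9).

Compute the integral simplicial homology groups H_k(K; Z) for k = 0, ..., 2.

H_0 ≅ Z,  H_1 ≅ Z ⊕ Z/2Z,  H_2 = 0.

Order the vertices as 1 < 2 < 3 < 4 < 5 < 6 < 7 < 8 < 9. Listing each simplex with vertices in this order, K has dimension 2 with simplices:

  0-simplices (9): [1], [2], [3], [4], [5], [6], [7], [8], [9]
  1-simplices (27): (27 of them)
  2-simplices (18): [1,3,8], [1,3,9], [1,4,5], [1,4,8], [1,5,7], [1,7,9], [2,3,5], [2,3,8], [2,4,5], [2,4,9], [2,6,8], [2,6,9], [3,5,6], [3,6,9], [4,7,8], [4,7,9], [5,6,7], [6,7,8]

giving chain groups C_0 ≅ Z^9, C_1 ≅ Z^27, C_2 ≅ Z^18.

The boundary map ∂_1: C_1 → C_0 sends each edge [p,q] (with p < q) to q − p.
The 9×27 boundary matrix has rank 8 and Smith normal form diag(1,1,1,1,1,1,1,1).

The boundary map ∂_2: C_2 → C_1 sends each 2-simplex [p,q,r] to [q,r] − [p,r] + [p,q]. For instance
  ∂[2,3,5] = [3,5] − [2,5] + [2,3],
  ∂[2,3,8] = [3,8] − [2,8] + [2,3].
This gives a 27×18 integer matrix of rank 18; reducing to Smith normal form yields diagonal entries (1,1,1,1,1,1,1,1,1,1,1,1,1,1,1,1,1,2).

From H_k ≅ ker(∂_k) / im(∂_{k+1}) we obtain:

  H_0: rank C_0 − rank ∂_1 = 9 − 8 = 1, and the invariant factors of ∂_1 are all 1, so H_0 ≅ Z.
  H_1: rank ker ∂_1 − rank ∂_2 = (27 − 8) − 18 = 1, and ∂_2 has invariant factor 2 > 1, so H_1 ≅ Z ⊕ Z/2Z.
  H_2: rank ker ∂_2 − rank ∂_3 = (18 − 18) − 0 = 0, and there is no ∂_3, so H_2 ≅ 0.

(K is a triangulation of the Klein bottle.)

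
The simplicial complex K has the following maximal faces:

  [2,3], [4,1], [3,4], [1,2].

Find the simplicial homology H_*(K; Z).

Take the total order 1 < 2 < 3 < 4 on the vertex set. Then K (dimension 1) consists of the simplices:

  0-simplices (4): [1], [2], [3], [4]
  1-simplices (4): [1,2], [1,4], [2,3], [3,4]

Hence C_0 ≅ Z^4, C_1 ≅ Z^4.

The boundary map ∂_1: C_1 → C_0 maps an edge to its endpoints' difference, ∂[p,q] = q − p. For instance
  ∂[3,4] = [4] − [3].
As a 4×4 matrix over Z this has rank 3, with invariant factors (1,1,1).

Reading off H_k = ker ∂_k / im ∂_{k+1}:

  H_0: rank C_0 − rank ∂_1 = 4 − 3 = 1, and the invariant factors of ∂_1 are all 1, so H_0 = Z.
  H_1: rank ker ∂_1 − rank ∂_2 = (4 − 3) − 0 = 1, and there is no ∂_2, so H_1 = Z.

H_0 ≅ Z,  H_1 ≅ Z.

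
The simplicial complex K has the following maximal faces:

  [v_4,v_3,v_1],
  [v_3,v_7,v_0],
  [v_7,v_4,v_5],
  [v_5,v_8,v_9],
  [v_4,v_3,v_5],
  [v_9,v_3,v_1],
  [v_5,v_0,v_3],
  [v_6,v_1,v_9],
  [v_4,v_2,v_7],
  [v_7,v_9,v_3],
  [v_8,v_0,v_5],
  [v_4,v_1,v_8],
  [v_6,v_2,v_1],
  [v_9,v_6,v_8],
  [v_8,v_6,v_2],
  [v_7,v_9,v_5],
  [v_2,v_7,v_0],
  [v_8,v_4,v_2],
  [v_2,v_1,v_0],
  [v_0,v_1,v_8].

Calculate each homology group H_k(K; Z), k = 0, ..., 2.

H_0 ≅ Z,  H_1 ≅ Z ⊕ Z/2Z,  H_2 = 0.

We work with the vertex ordering v_0 < v_1 < v_2 < v_3 < v_4 < v_5 < v_6 < v_7 < v_8 < v_9. The simplices of K, each written with vertices in increasing order, are:

  0-simplices (10): [v_0], [v_1], [v_2], [v_3], [v_4], [v_5], [v_6], [v_7], [v_8], [v_9]
  1-simplices (30): (30 of them)
  2-simplices (20): (20 of them)

so the chain groups are C_0 ≅ Z^10, C_1 ≅ Z^30, C_2 ≅ Z^20.

The boundary map ∂_1: C_1 → C_0 sends each edge [p,q] (with p < q) to q − p. For instance
  ∂[v_6,v_8] = [v_8] − [v_6].
This gives a 10×30 integer matrix of rank 9; reducing to Smith normal form yields diagonal entries (1,1,1,1,1,1,1,1,1).

Boundary ∂_2: C_2 → C_1 sends each 2-simplex [p,q,r] to [q,r] − [p,r] + [p,q]. For instance
  ∂[v_0,v_3,v_5] = [v_3,v_5] − [v_0,v_5] + [v_0,v_3],
  ∂[v_1,v_3,v_9] = [v_3,v_9] − [v_1,v_9] + [v_1,v_3].
The 30×20 boundary matrix has rank 20 and Smith normal form diag(1,1,1,1,1,1,1,1,1,1,1,1,1,1,1,1,1,1,1,2).

Reading off H_k = ker ∂_k / im ∂_{k+1}:

  H_0: rank C_0 − rank ∂_1 = 10 − 9 = 1, and the invariant factors of ∂_1 are all 1, so H_0 ≅ Z.
  H_1: rank ker ∂_1 − rank ∂_2 = (30 − 9) − 20 = 1, and ∂_2 has invariant factor 2 > 1, so H_1 ≅ Z ⊕ Z/2Z.
  H_2: rank ker ∂_2 − rank ∂_3 = (20 − 20) − 0 = 0, and there is no ∂_3, so H_2 ≅ 0.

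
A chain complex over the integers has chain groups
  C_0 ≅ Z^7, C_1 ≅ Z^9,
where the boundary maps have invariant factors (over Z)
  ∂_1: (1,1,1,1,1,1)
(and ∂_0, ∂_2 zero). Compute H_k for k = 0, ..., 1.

H_0 = Z,  H_1 = Z^3.

H_0: b_0 = 7 − 0 − 6 = 1; torsion from ∂_1 factors > 1: none. So H_0 = Z.
H_1: b_1 = 9 − 6 − 0 = 3; torsion from ∂_2 factors > 1: none. So H_1 = Z^3.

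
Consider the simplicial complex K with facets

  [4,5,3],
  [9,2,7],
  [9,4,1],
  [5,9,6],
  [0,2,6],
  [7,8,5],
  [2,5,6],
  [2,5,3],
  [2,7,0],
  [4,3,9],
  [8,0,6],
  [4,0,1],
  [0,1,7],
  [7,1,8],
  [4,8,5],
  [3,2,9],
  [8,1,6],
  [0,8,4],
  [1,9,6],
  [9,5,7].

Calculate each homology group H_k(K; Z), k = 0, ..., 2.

Fix the vertex order 0 < 1 < 2 < 3 < 4 < 5 < 6 < 7 < 8 < 9 and write every simplex with vertices in increasing order. Then dim K = 2 and the simplices of K are:

  0-simplices (10): [0], [1], [2], [3], [4], [5], [6], [7], [8], [9]
  1-simplices (30): (30 of them)
  2-simplices (20): (20 of them)

Hence C_0 ≅ Z^10, C_1 ≅ Z^30, C_2 ≅ Z^20.

∂_1: C_1 → C_0 is given by ∂[p,q] = [q] − [p].
The resulting 10×30 matrix has rank 9, and its Smith normal form has invariant factors (1,1,1,1,1,1,1,1,1).

The boundary map ∂_2: C_2 → C_1 acts by ∂[p,q,r] = [q,r] − [p,r] + [p,q]. For instance
  ∂[1,6,9] = [6,9] − [1,9] + [1,6],
  ∂[4,5,8] = [5,8] − [4,8] + [4,5].
As a 30×20 matrix over Z this has rank 20, with invariant factors (1,1,1,1,1,1,1,1,1,1,1,1,1,1,1,1,1,1,1,2).

Now H_k = ker ∂_k / im ∂_{k+1}, so:

  H_0: rank C_0 − rank ∂_1 = 10 − 9 = 1, and the invariant factors of ∂_1 are all 1, so H_0 ≅ Z.
  H_1: rank ker ∂_1 − rank ∂_2 = (30 − 9) − 20 = 1, and ∂_2 has invariant factor 2 > 1, so H_1 ≅ Z ⊕ Z_2.
  H_2: rank ker ∂_2 − rank ∂_3 = (20 − 20) − 0 = 0, and there is no ∂_3, so H_2 ≅ 0.

As a check, the Euler characteristic is 10 − 30 + 20 = 0, which agrees with 1 − 1 + 0 = 0.

H_0 = Z,  H_1 = Z ⊕ Z_2,  H_2 = 0.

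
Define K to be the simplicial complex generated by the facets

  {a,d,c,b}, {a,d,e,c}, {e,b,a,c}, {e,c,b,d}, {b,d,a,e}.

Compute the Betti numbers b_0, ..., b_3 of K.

We work with the vertex ordering a < b < c < d < e. The simplices of K, each written with vertices in increasing order, are:

  0-simplices (5): a, b, c, d, e
  1-simplices (10): ab, ac, ad, ae, bc, bd, be, cd, ce, de
  2-simplices (10): abc, abd, abe, acd, ace, ade, bcd, bce, bde, cde
  3-simplices (5): abcd, abce, abde, acde, bcde

Hence C_0 ≅ Z^5, C_1 ≅ Z^10, C_2 ≅ Z^10, C_3 ≅ Z^5.

The boundary map ∂_1: C_1 → C_0 is given by ∂[p,q] = [q] − [p]. For instance
  ∂ab = b − a.
This gives a 5×10 integer matrix of rank 4; reducing to Smith normal form yields diagonal entries (1,1,1,1).

∂_2: C_2 → C_1 maps a triangle to the signed sum of its edges. For instance
  ∂bde = de − be + bd,
  ∂ade = de − ae + ad.
As a 10×10 matrix over Z this has rank 6, with invariant factors (1,1,1,1,1,1).

Boundary ∂_3: C_3 → C_2 sends each 3-simplex σ to the alternating sum Σ_i (−1)^i (σ with its i-th vertex removed). For instance
  ∂bcde = cde − bde + bce − bcd,
  ∂abde = bde − ade + abe − abd.
This gives a 10×5 integer matrix of rank 4; reducing to Smith normal form yields diagonal entries (1,1,1,1).

From H_k ≅ ker(∂_k) / im(∂_{k+1}) we obtain:

  H_0: rank C_0 − rank ∂_1 = 5 − 4 = 1, and the invariant factors of ∂_1 are all 1, so H_0 = Z.
  H_1: rank ker ∂_1 − rank ∂_2 = (10 − 4) − 6 = 0, and the invariant factors of ∂_2 are all 1, so H_1 = 0.
  H_2: rank ker ∂_2 − rank ∂_3 = (10 − 6) − 4 = 0, and the invariant factors of ∂_3 are all 1, so H_2 = 0.
  H_3: rank ker ∂_3 − rank ∂_4 = (5 − 4) − 0 = 1, and there is no ∂_4, so H_3 = Z.

As a check, the Euler characteristic is 5 − 10 + 10 − 5 = 0, which agrees with 1 − 0 + 0 − 1 = 0.

Hence the Betti numbers are b_0 = 1, b_1 = 0, b_2 = 0, b_3 = 1.

b_0 = 1, b_1 = 0, b_2 = 0, b_3 = 1.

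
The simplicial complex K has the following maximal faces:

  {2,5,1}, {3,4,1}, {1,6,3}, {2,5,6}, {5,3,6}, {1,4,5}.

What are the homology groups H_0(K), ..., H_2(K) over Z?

Take the total order 1 < 2 < 3 < 4 < 5 < 6 on the vertex set. Then K (dimension 2) consists of the simplices:

  0-simplices (6): [1], [2], [3], [4], [5], [6]
  1-simplices (12): [1,2], [1,3], [1,4], [1,5], [1,6], [2,5], [2,6], [3,4], [3,5], [3,6], [4,5], [5,6]
  2-simplices (6): [1,2,5], [1,3,4], [1,3,6], [1,4,5], [2,5,6], [3,5,6]

giving chain groups C_0 ≅ Z^6, C_1 ≅ Z^12, C_2 ≅ Z^6.

∂_1: C_1 → C_0 maps an edge to its endpoints' difference, ∂[p,q] = q − p. For instance
  ∂[1,2] = [2] − [1].
As a 6×12 matrix over Z this has rank 5, with invariant factors (1,1,1,1,1).

Boundary ∂_2: C_2 → C_1 maps a triangle to the signed sum of its edges. For instance
  ∂[3,5,6] = [5,6] − [3,6] + [3,5],
  ∂[2,5,6] = [5,6] − [2,6] + [2,5].
This gives a 12×6 integer matrix of rank 6; reducing to Smith normal form yields diagonal entries (1,1,1,1,1,1).

Now H_k = ker ∂_k / im ∂_{k+1}, so:

  H_0: rank C_0 − rank ∂_1 = 6 − 5 = 1, and the invariant factors of ∂_1 are all 1, so H_0 ≅ Z.
  H_1: rank ker ∂_1 − rank ∂_2 = (12 − 5) − 6 = 1, and the invariant factors of ∂_2 are all 1, so H_1 ≅ Z.
  H_2: rank ker ∂_2 − rank ∂_3 = (6 − 6) − 0 = 0, and there is no ∂_3, so H_2 ≅ 0.

As a check, the Euler characteristic is 6 − 12 + 6 = 0, which agrees with 1 − 1 + 0 = 0.

H_0 = Z,  H_1 = Z,  H_2 = 0.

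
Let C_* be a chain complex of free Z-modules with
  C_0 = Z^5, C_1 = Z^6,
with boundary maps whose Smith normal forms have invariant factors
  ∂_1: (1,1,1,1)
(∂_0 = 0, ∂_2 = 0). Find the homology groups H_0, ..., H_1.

H_0 ≅ Z,  H_1 ≅ Z^2.

H_0: b_0 = 5 − 0 − 4 = 1; torsion from ∂_1 factors > 1: none. So H_0 ≅ Z.
H_1: b_1 = 6 − 4 − 0 = 2; torsion from ∂_2 factors > 1: none. So H_1 ≅ Z^2.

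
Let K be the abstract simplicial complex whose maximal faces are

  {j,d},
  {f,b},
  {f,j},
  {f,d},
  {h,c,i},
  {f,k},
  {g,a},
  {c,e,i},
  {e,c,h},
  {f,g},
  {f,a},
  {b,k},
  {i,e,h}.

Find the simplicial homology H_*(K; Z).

H_0 = Z^2,  H_1 = Z^3,  H_2 = Z.

Take the total order a < b < c < d < e < f < g < h < i < j < k on the vertex set. Then K (dimension 2) consists of the simplices:

  0-simplices (11): a, b, c, d, e, f, g, h, i, j, k
  1-simplices (15): af, ag, bf, bk, ce, ch, ci, df, dj, eh, ei, fg, fj, fk, hi
  2-simplices (4): ceh, cei, chi, ehi

Hence C_0 ≅ Z^11, C_1 ≅ Z^15, C_2 ≅ Z^4.

∂_1: C_1 → C_0 is given by ∂[p,q] = [q] − [p]. For instance
  ∂df = f − d.
This gives a 11×15 integer matrix of rank 9; reducing to Smith normal form yields diagonal entries (1,1,1,1,1,1,1,1,1).

Boundary ∂_2: C_2 → C_1 sends each 2-simplex [p,q,r] to [q,r] − [p,r] + [p,q]. For instance
  ∂ceh = eh − ch + ce,
  ∂chi = hi − ci + ch.
This gives a 15×4 integer matrix of rank 3; reducing to Smith normal form yields diagonal entries (1,1,1).

Now H_k = ker ∂_k / im ∂_{k+1}, so:

  H_0: rank C_0 − rank ∂_1 = 11 − 9 = 2, and the invariant factors of ∂_1 are all 1, so H_0 ≅ Z^2.
  H_1: rank ker ∂_1 − rank ∂_2 = (15 − 9) − 3 = 3, and the invariant factors of ∂_2 are all 1, so H_1 ≅ Z^3.
  H_2: rank ker ∂_2 − rank ∂_3 = (4 − 3) − 0 = 1, and there is no ∂_3, so H_2 ≅ Z.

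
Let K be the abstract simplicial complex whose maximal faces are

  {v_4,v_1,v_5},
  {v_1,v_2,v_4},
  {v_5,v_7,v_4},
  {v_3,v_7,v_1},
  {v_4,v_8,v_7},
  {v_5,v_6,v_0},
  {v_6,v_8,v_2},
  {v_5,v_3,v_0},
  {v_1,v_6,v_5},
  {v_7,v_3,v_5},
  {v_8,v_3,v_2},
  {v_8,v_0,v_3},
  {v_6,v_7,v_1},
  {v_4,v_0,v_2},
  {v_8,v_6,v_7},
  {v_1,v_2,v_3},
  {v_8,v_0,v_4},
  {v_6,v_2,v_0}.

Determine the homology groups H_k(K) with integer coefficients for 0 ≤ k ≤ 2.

H_0 ≅ Z,  H_1 ≅ Z ⊕ Z/2,  H_2 = 0.

Order the vertices as v_0 < v_1 < v_2 < v_3 < v_4 < v_5 < v_6 < v_7 < v_8. Listing each simplex with vertices in this order, K has dimension 2 with simplices:

  0-simplices (9): [v_0], [v_1], [v_2], [v_3], [v_4], [v_5], [v_6], [v_7], [v_8]
  1-simplices (27): (27 of them)
  2-simplices (18): (18 of them)

Hence C_0 ≅ Z^9, C_1 ≅ Z^27, C_2 ≅ Z^18.

∂_1: C_1 → C_0 sends each edge [p,q] (with p < q) to q − p. For instance
  ∂[v_4,v_8] = [v_8] − [v_4].
The resulting 9×27 matrix has rank 8, and its Smith normal form has invariant factors (1,1,1,1,1,1,1,1).

Boundary ∂_2: C_2 → C_1 acts by ∂[p,q,r] = [q,r] − [p,r] + [p,q]. For instance
  ∂[v_2,v_6,v_8] = [v_6,v_8] − [v_2,v_8] + [v_2,v_6],
  ∂[v_2,v_3,v_8] = [v_3,v_8] − [v_2,v_8] + [v_2,v_3].
The 27×18 boundary matrix has rank 18 and Smith normal form diag(1,1,1,1,1,1,1,1,1,1,1,1,1,1,1,1,1,2).

From H_k ≅ ker(∂_k) / im(∂_{k+1}) we obtain:

  H_0: rank C_0 − rank ∂_1 = 9 − 8 = 1, and the invariant factors of ∂_1 are all 1, so H_0 ≅ Z.
  H_1: rank ker ∂_1 − rank ∂_2 = (27 − 8) − 18 = 1, and ∂_2 has invariant factor 2 > 1, so H_1 ≅ Z ⊕ Z/2.
  H_2: rank ker ∂_2 − rank ∂_3 = (18 − 18) − 0 = 0, and there is no ∂_3, so H_2 ≅ 0.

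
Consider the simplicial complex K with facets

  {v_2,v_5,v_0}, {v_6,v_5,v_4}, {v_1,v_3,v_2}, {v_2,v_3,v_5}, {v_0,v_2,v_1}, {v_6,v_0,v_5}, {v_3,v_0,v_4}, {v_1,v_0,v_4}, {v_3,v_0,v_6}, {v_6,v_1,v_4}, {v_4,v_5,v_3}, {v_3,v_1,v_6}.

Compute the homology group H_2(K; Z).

Fix the vertex order v_0 < v_1 < v_2 < v_3 < v_4 < v_5 < v_6 and write every simplex with vertices in increasing order. Then dim K = 2 and the simplices of K are:

  0-simplices (7): [v_0], [v_1], [v_2], [v_3], [v_4], [v_5], [v_6]
  1-simplices (18): (18 of them)
  2-simplices (12): (12 of them)

giving chain groups C_0 ≅ Z^7, C_1 ≅ Z^18, C_2 ≅ Z^12.

Boundary ∂_1: C_1 → C_0 maps an edge to its endpoints' difference, ∂[p,q] = q − p.
This gives a 7×18 integer matrix of rank 6; reducing to Smith normal form yields diagonal entries (1,1,1,1,1,1).

The boundary map ∂_2: C_2 → C_1 sends each 2-simplex [p,q,r] to [q,r] − [p,r] + [p,q]. For instance
  ∂[v_0,v_3,v_6] = [v_3,v_6] − [v_0,v_6] + [v_0,v_3],
  ∂[v_1,v_3,v_6] = [v_3,v_6] − [v_1,v_6] + [v_1,v_3].
As a 18×12 matrix over Z this has rank 12, with invariant factors (1,1,1,1,1,1,1,1,1,1,1,2).

From H_k ≅ ker(∂_k) / im(∂_{k+1}) we obtain:

  H_2: rank ker ∂_2 − rank ∂_3 = (12 − 12) − 0 = 0, and there is no ∂_3, so H_2 ≅ 0.

H_2 = 0.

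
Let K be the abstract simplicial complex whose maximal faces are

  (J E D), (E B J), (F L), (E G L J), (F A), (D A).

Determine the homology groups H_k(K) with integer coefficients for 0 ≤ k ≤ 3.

H_0 ≅ Z,  H_1 ≅ Z,  H_2 = 0,  H_3 = 0.

We work with the vertex ordering A < B < D < E < F < G < J < L. The simplices of K, each written with vertices in increasing order, are:

  0-simplices (8): A, B, D, E, F, G, J, L
  1-simplices (13): AD, AF, BE, BJ, DE, DJ, EG, EJ, EL, FL, GJ, GL, JL
  2-simplices (6): BEJ, DEJ, EGJ, EGL, EJL, GJL
  3-simplices (1): EGJL

giving chain groups C_0 ≅ Z^8, C_1 ≅ Z^13, C_2 ≅ Z^6, C_3 ≅ Z^1.

Boundary ∂_1: C_1 → C_0 maps an edge to its endpoints' difference, ∂[p,q] = q − p.
This gives a 8×13 integer matrix of rank 7; reducing to Smith normal form yields diagonal entries (1,1,1,1,1,1,1).

Boundary ∂_2: C_2 → C_1 sends each 2-simplex [p,q,r] to [q,r] − [p,r] + [p,q]. For instance
  ∂DEJ = EJ − DJ + DE,
  ∂BEJ = EJ − BJ + BE.
The 13×6 boundary matrix has rank 5 and Smith normal form diag(1,1,1,1,1).

Boundary ∂_3: C_3 → C_2 sends each 3-simplex σ to the alternating sum Σ_i (−1)^i (σ with its i-th vertex removed). For instance
  ∂EGJL = GJL − EJL + EGL − EGJ.
The 6×1 boundary matrix has rank 1 and Smith normal form diag(1).

Reading off H_k = ker ∂_k / im ∂_{k+1}:

  H_0: rank C_0 − rank ∂_1 = 8 − 7 = 1, and the invariant factors of ∂_1 are all 1, so H_0 ≅ Z.
  H_1: rank ker ∂_1 − rank ∂_2 = (13 − 7) − 5 = 1, and the invariant factors of ∂_2 are all 1, so H_1 ≅ Z.
  H_2: rank ker ∂_2 − rank ∂_3 = (6 − 5) − 1 = 0, and the invariant factors of ∂_3 are all 1, so H_2 ≅ 0.
  H_3: rank ker ∂_3 − rank ∂_4 = (1 − 1) − 0 = 0, and there is no ∂_4, so H_3 ≅ 0.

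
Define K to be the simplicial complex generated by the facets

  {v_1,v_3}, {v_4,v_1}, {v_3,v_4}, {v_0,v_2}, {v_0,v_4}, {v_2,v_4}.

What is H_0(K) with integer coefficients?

H_0 = Z.

We work with the vertex ordering v_0 < v_1 < v_2 < v_3 < v_4. The simplices of K, each written with vertices in increasing order, are:

  0-simplices (5): [v_0], [v_1], [v_2], [v_3], [v_4]
  1-simplices (6): [v_0,v_2], [v_0,v_4], [v_1,v_3], [v_1,v_4], [v_2,v_4], [v_3,v_4]

Hence C_0 ≅ Z^5, C_1 ≅ Z^6.

Boundary ∂_1: C_1 → C_0 maps an edge to its endpoints' difference, ∂[p,q] = q − p. For instance
  ∂[v_3,v_4] = [v_4] − [v_3].
The resulting 5×6 matrix has rank 4, and its Smith normal form has invariant factors (1,1,1,1).

Reading off H_k = ker ∂_k / im ∂_{k+1}:

  H_0: rank C_0 − rank ∂_1 = 5 − 4 = 1, and the invariant factors of ∂_1 are all 1, so H_0 = Z.

(K is a triangulation of a wedge of 2 circles.)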